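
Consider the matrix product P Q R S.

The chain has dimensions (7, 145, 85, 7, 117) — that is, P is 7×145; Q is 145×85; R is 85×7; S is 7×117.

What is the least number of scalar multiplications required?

96173

Adjacent pairs: PQ = 7·145·85 = 86275; QR = 145·85·7 = 86275; RS = 85·7·117 = 69615.
Length 3: P..R: k=1: 0+86275+7·145·7=93380; k=2: 86275+0+7·85·7=90440 → min 90440 | Q..S: k=2: 0+69615+145·85·117=1511640; k=3: 86275+0+145·7·117=205030 → min 205030.
Length 4: P..S: k=1: 0+205030+7·145·117=323785; k=2: 86275+69615+7·85·117=225505; k=3: 90440+0+7·7·117=96173 → min 96173.
Optimal order: (((P Q) R) S) with cost 96173.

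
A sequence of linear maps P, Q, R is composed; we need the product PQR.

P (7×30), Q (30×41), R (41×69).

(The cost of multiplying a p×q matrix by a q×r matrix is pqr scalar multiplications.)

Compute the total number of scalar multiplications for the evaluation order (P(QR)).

(QR): 30×41 by 41×69 → 30×69, cost 30·41·69 = 84870
(P(QR)): 7×30 by 30×69 → 7×69, cost 7·30·69 = 14490; cumulative 99360
Total: 99360 scalar multiplications.

99360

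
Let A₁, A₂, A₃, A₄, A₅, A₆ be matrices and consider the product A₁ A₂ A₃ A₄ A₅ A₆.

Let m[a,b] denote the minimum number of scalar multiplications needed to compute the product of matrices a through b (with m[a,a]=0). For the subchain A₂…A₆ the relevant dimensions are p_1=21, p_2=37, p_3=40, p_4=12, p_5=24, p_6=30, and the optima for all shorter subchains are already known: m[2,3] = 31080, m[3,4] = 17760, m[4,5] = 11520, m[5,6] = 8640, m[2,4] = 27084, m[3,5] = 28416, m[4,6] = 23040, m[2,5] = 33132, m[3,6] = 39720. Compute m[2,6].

m[2,6] = min over k∈[2,5] of m[2,k]+m[k+1,6]+p_{1}·p_k·p_{6}.
k=2: 0 + 39720 + 21·37·30 = 63030; k=3: 31080 + 23040 + 21·40·30 = 79320; k=4: 27084 + 8640 + 21·12·30 = 43284; k=5: 33132 + 0 + 21·24·30 = 48252.
Minimum: 43284 at k=4.

43284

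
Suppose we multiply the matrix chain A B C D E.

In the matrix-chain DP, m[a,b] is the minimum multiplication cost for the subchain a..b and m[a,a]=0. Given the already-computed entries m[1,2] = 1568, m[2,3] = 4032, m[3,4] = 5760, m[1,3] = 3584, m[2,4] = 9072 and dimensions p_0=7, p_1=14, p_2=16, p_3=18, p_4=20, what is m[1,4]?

m[1,4] = min over k∈[1,3] of m[1,k]+m[k+1,4]+p_{0}·p_k·p_{4}.
k=1: 0 + 9072 + 7·14·20 = 11032; k=2: 1568 + 5760 + 7·16·20 = 9568; k=3: 3584 + 0 + 7·18·20 = 6104.
Minimum: 6104 at k=3.

6104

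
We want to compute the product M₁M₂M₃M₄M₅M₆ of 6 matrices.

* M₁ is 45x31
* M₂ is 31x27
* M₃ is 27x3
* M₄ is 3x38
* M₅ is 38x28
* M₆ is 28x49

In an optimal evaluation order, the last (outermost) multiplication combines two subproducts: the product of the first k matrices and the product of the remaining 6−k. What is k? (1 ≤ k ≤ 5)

3

Adjacent pairs: M₁M₂ = 45·31·27 = 37665; M₂M₃ = 31·27·3 = 2511; M₃M₄ = 27·3·38 = 3078; M₄M₅ = 3·38·28 = 3192; M₅M₆ = 38·28·49 = 52136.
Length 3: M₁..M₃: k=1: 0+2511+45·31·3=6696; k=2: 37665+0+45·27·3=41310 → min 6696 | M₂..M₄: k=2: 0+3078+31·27·38=34884; k=3: 2511+0+31·3·38=6045 → min 6045 | M₃..M₅: k=3: 0+3192+27·3·28=5460; k=4: 3078+0+27·38·28=31806 → min 5460 | M₄..M₆: k=4: 0+52136+3·38·49=57722; k=5: 3192+0+3·28·49=7308 → min 7308.
Length 4: M₁..M₄: k=1: 0+6045+45·31·38=59055; k=2: 37665+3078+45·27·38=86913; k=3: 6696+0+45·3·38=11826 → min 11826 | M₂..M₅: k=2: 0+5460+31·27·28=28896; k=3: 2511+3192+31·3·28=8307; k=4: 6045+0+31·38·28=39029 → min 8307 | M₃..M₆: k=3: 0+7308+27·3·49=11277; k=4: 3078+52136+27·38·49=105488; k=5: 5460+0+27·28·49=42504 → min 11277.
Length 5: M₁..M₅: k=1: 0+8307+45·31·28=47367; k=2: 37665+5460+45·27·28=77145; k=3: 6696+3192+45·3·28=13668; k=4: 11826+0+45·38·28=59706 → min 13668 | M₂..M₆: k=2: 0+11277+31·27·49=52290; k=3: 2511+7308+31·3·49=14376; k=4: 6045+52136+31·38·49=115903; k=5: 8307+0+31·28·49=50839 → min 14376.
Top-level splits: k=1: (M₁..M₁)·(M₂..M₆) → 0+14376+45·31·49 = 82731; k=2: (M₁..M₂)·(M₃..M₆) → 37665+11277+45·27·49 = 108477; k=3: (M₁..M₃)·(M₄..M₆) → 6696+7308+45·3·49 = 20619; k=4: (M₁..M₄)·(M₅..M₆) → 11826+52136+45·38·49 = 147752; k=5: (M₁..M₅)·(M₆..M₆) → 13668+0+45·28·49 = 75408.
Best split is after M₃, i.e. k = 3.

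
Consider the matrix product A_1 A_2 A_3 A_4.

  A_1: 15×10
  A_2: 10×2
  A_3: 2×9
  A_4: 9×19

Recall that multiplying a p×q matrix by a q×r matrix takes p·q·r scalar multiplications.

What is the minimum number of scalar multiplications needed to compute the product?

1212

Adjacent pairs: A_1A_2 = 15·10·2 = 300; A_2A_3 = 10·2·9 = 180; A_3A_4 = 2·9·19 = 342.
Length 3: A_1..A_3: k=1: 0+180+15·10·9=1530; k=2: 300+0+15·2·9=570 → min 570 | A_2..A_4: k=2: 0+342+10·2·19=722; k=3: 180+0+10·9·19=1890 → min 722.
Length 4: A_1..A_4: k=1: 0+722+15·10·19=3572; k=2: 300+342+15·2·19=1212; k=3: 570+0+15·9·19=3135 → min 1212.
Optimal order: ((A_1 A_2) (A_3 A_4)) with cost 1212.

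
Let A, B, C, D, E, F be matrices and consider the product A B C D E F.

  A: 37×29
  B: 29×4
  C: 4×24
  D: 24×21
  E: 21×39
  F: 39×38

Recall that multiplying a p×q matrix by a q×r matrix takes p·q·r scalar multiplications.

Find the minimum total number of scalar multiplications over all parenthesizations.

Adjacent pairs: AB = 37·29·4 = 4292; BC = 29·4·24 = 2784; CD = 4·24·21 = 2016; DE = 24·21·39 = 19656; EF = 21·39·38 = 31122.
Length 3: A..C: k=1: 0+2784+37·29·24=28536; k=2: 4292+0+37·4·24=7844 → min 7844 | B..D: k=2: 0+2016+29·4·21=4452; k=3: 2784+0+29·24·21=17400 → min 4452 | C..E: k=3: 0+19656+4·24·39=23400; k=4: 2016+0+4·21·39=5292 → min 5292 | D..F: k=4: 0+31122+24·21·38=50274; k=5: 19656+0+24·39·38=55224 → min 50274.
Length 4: A..D: k=1: 0+4452+37·29·21=26985; k=2: 4292+2016+37·4·21=9416; k=3: 7844+0+37·24·21=26492 → min 9416 | B..E: k=2: 0+5292+29·4·39=9816; k=3: 2784+19656+29·24·39=49584; k=4: 4452+0+29·21·39=28203 → min 9816 | C..F: k=3: 0+50274+4·24·38=53922; k=4: 2016+31122+4·21·38=36330; k=5: 5292+0+4·39·38=11220 → min 11220.
Length 5: A..E: k=1: 0+9816+37·29·39=51663; k=2: 4292+5292+37·4·39=15356; k=3: 7844+19656+37·24·39=62132; k=4: 9416+0+37·21·39=39719 → min 15356 | B..F: k=2: 0+11220+29·4·38=15628; k=3: 2784+50274+29·24·38=79506; k=4: 4452+31122+29·21·38=58716; k=5: 9816+0+29·39·38=52794 → min 15628.
Length 6: A..F: k=1: 0+15628+37·29·38=56402; k=2: 4292+11220+37·4·38=21136; k=3: 7844+50274+37·24·38=91862; k=4: 9416+31122+37·21·38=70064; k=5: 15356+0+37·39·38=70190 → min 21136.
Optimal order: ((A B) (((C D) E) F)) with cost 21136.

21136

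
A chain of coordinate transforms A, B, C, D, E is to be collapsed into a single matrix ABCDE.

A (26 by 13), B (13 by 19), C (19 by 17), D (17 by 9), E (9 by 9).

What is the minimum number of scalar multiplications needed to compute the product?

Adjacent pairs: AB = 26·13·19 = 6422; BC = 13·19·17 = 4199; CD = 19·17·9 = 2907; DE = 17·9·9 = 1377.
Length 3: A..C: k=1: 0+4199+26·13·17=9945; k=2: 6422+0+26·19·17=14820 → min 9945 | B..D: k=2: 0+2907+13·19·9=5130; k=3: 4199+0+13·17·9=6188 → min 5130 | C..E: k=3: 0+1377+19·17·9=4284; k=4: 2907+0+19·9·9=4446 → min 4284.
Length 4: A..D: k=1: 0+5130+26·13·9=8172; k=2: 6422+2907+26·19·9=13775; k=3: 9945+0+26·17·9=13923 → min 8172 | B..E: k=2: 0+4284+13·19·9=6507; k=3: 4199+1377+13·17·9=7565; k=4: 5130+0+13·9·9=6183 → min 6183.
Length 5: A..E: k=1: 0+6183+26·13·9=9225; k=2: 6422+4284+26·19·9=15152; k=3: 9945+1377+26·17·9=15300; k=4: 8172+0+26·9·9=10278 → min 9225.
Optimal order: (A((B(CD))E)) with cost 9225.

9225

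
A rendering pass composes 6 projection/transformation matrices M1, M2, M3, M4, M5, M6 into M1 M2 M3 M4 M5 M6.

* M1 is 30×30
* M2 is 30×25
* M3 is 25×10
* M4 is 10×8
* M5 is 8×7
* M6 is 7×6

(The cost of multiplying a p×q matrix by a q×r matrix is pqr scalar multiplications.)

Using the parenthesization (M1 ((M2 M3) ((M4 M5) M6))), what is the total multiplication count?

15680

(M2 M3): 30×25 by 25×10 → 30×10, cost 30·25·10 = 7500
(M4 M5): 10×8 by 8×7 → 10×7, cost 10·8·7 = 560
((M4 M5) M6): 10×7 by 7×6 → 10×6, cost 10·7·6 = 420; cumulative 980
((M2 M3) ((M4 M5) M6)): 30×10 by 10×6 → 30×6, cost 30·10·6 = 1800; cumulative 10280
(M1 ((M2 M3) ((M4 M5) M6))): 30×30 by 30×6 → 30×6, cost 30·30·6 = 5400; cumulative 15680
Total: 15680 scalar multiplications.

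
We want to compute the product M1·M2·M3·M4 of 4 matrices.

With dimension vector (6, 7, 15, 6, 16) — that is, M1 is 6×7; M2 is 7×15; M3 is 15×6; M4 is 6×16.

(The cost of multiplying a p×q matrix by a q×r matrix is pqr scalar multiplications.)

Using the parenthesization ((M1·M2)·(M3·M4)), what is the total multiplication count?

3510

(M1·M2): 6×7 by 7×15 → 6×15, cost 6·7·15 = 630
(M3·M4): 15×6 by 6×16 → 15×16, cost 15·6·16 = 1440
((M1·M2)·(M3·M4)): 6×15 by 15×16 → 6×16, cost 6·15·16 = 1440; cumulative 3510
Total: 3510 scalar multiplications.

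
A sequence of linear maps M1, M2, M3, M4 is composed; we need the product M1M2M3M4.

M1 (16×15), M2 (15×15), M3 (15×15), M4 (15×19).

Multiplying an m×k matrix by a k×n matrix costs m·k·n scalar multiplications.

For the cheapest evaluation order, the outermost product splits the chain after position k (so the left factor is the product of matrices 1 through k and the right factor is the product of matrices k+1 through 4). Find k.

3

Adjacent pairs: M1M2 = 16·15·15 = 3600; M2M3 = 15·15·15 = 3375; M3M4 = 15·15·19 = 4275.
Length 3: M1..M3: k=1: 0+3375+16·15·15=6975; k=2: 3600+0+16·15·15=7200 → min 6975 | M2..M4: k=2: 0+4275+15·15·19=8550; k=3: 3375+0+15·15·19=7650 → min 7650.
Top-level splits: k=1: (M1..M1)·(M2..M4) → 0+7650+16·15·19 = 12210; k=2: (M1..M2)·(M3..M4) → 3600+4275+16·15·19 = 12435; k=3: (M1..M3)·(M4..M4) → 6975+0+16·15·19 = 11535.
Best split is after M3, i.e. k = 3.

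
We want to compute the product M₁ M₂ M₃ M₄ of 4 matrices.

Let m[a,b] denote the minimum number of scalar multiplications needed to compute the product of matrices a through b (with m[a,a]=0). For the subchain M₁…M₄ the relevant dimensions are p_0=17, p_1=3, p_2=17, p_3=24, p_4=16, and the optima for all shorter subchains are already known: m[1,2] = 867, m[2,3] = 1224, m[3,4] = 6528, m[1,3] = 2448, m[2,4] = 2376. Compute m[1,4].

3192

m[1,4] = min over k∈[1,3] of m[1,k]+m[k+1,4]+p_{0}·p_k·p_{4}.
k=1: 0 + 2376 + 17·3·16 = 3192; k=2: 867 + 6528 + 17·17·16 = 12019; k=3: 2448 + 0 + 17·24·16 = 8976.
Minimum: 3192 at k=1.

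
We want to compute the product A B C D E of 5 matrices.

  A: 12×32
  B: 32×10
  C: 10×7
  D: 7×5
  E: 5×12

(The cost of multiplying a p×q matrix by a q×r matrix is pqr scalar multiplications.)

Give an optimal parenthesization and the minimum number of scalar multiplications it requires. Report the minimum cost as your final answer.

4590

Adjacent pairs: AB = 12·32·10 = 3840; BC = 32·10·7 = 2240; CD = 10·7·5 = 350; DE = 7·5·12 = 420.
Length 3: A..C: k=1: 0+2240+12·32·7=4928; k=2: 3840+0+12·10·7=4680 → min 4680 | B..D: k=2: 0+350+32·10·5=1950; k=3: 2240+0+32·7·5=3360 → min 1950 | C..E: k=3: 0+420+10·7·12=1260; k=4: 350+0+10·5·12=950 → min 950.
Length 4: A..D: k=1: 0+1950+12·32·5=3870; k=2: 3840+350+12·10·5=4790; k=3: 4680+0+12·7·5=5100 → min 3870 | B..E: k=2: 0+950+32·10·12=4790; k=3: 2240+420+32·7·12=5348; k=4: 1950+0+32·5·12=3870 → min 3870.
Length 5: A..E: k=1: 0+3870+12·32·12=8478; k=2: 3840+950+12·10·12=6230; k=3: 4680+420+12·7·12=6108; k=4: 3870+0+12·5·12=4590 → min 4590.
Optimal parenthesization: ((A (B (C D))) E) with cost 4590.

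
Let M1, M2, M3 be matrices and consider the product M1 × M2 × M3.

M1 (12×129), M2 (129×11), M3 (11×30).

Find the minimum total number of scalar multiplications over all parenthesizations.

Order (M1 × (M2 × M3)): (M2 × M3): 129×11 by 11×30 → 129×30, cost 129·11·30 = 42570; (M1 × (M2 × M3)): 12×129 by 129×30 → 12×30, cost 12·129·30 = 46440; cumulative 89010. Total 89010.
Order ((M1 × M2) × M3): (M1 × M2): 12×129 by 129×11 → 12×11, cost 12·129·11 = 17028; ((M1 × M2) × M3): 12×11 by 11×30 → 12×30, cost 12·11·30 = 3960; cumulative 20988. Total 20988.
Minimum: 20988.

20988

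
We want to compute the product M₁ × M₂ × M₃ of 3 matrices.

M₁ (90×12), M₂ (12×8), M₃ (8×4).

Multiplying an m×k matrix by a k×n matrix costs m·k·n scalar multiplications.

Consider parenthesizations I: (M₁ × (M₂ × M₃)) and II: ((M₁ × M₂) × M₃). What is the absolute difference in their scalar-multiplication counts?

6816

Order I = (M₁ × (M₂ × M₃)): (M₂ × M₃): 12×8 by 8×4 → 12×4, cost 12·8·4 = 384; (M₁ × (M₂ × M₃)): 90×12 by 12×4 → 90×4, cost 90·12·4 = 4320; cumulative 4704. Total 4704.
Order II = ((M₁ × M₂) × M₃): (M₁ × M₂): 90×12 by 12×8 → 90×8, cost 90·12·8 = 8640; ((M₁ × M₂) × M₃): 90×8 by 8×4 → 90×4, cost 90·8·4 = 2880; cumulative 11520. Total 11520.
Difference: |4704 − 11520| = 6816.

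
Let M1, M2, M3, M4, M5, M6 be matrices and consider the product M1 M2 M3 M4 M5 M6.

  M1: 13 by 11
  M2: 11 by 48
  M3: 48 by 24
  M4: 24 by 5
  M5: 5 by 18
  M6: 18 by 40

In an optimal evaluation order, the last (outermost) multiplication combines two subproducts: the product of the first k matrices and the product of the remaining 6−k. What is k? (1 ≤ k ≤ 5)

Adjacent pairs: M1M2 = 13·11·48 = 6864; M2M3 = 11·48·24 = 12672; M3M4 = 48·24·5 = 5760; M4M5 = 24·5·18 = 2160; M5M6 = 5·18·40 = 3600.
Length 3: M1..M3: k=1: 0+12672+13·11·24=16104; k=2: 6864+0+13·48·24=21840 → min 16104 | M2..M4: k=2: 0+5760+11·48·5=8400; k=3: 12672+0+11·24·5=13992 → min 8400 | M3..M5: k=3: 0+2160+48·24·18=22896; k=4: 5760+0+48·5·18=10080 → min 10080 | M4..M6: k=4: 0+3600+24·5·40=8400; k=5: 2160+0+24·18·40=19440 → min 8400.
Length 4: M1..M4: k=1: 0+8400+13·11·5=9115; k=2: 6864+5760+13·48·5=15744; k=3: 16104+0+13·24·5=17664 → min 9115 | M2..M5: k=2: 0+10080+11·48·18=19584; k=3: 12672+2160+11·24·18=19584; k=4: 8400+0+11·5·18=9390 → min 9390 | M3..M6: k=3: 0+8400+48·24·40=54480; k=4: 5760+3600+48·5·40=18960; k=5: 10080+0+48·18·40=44640 → min 18960.
Length 5: M1..M5: k=1: 0+9390+13·11·18=11964; k=2: 6864+10080+13·48·18=28176; k=3: 16104+2160+13·24·18=23880; k=4: 9115+0+13·5·18=10285 → min 10285 | M2..M6: k=2: 0+18960+11·48·40=40080; k=3: 12672+8400+11·24·40=31632; k=4: 8400+3600+11·5·40=14200; k=5: 9390+0+11·18·40=17310 → min 14200.
Top-level splits: k=1: (M1..M1)·(M2..M6) → 0+14200+13·11·40 = 19920; k=2: (M1..M2)·(M3..M6) → 6864+18960+13·48·40 = 50784; k=3: (M1..M3)·(M4..M6) → 16104+8400+13·24·40 = 36984; k=4: (M1..M4)·(M5..M6) → 9115+3600+13·5·40 = 15315; k=5: (M1..M5)·(M6..M6) → 10285+0+13·18·40 = 19645.
Best split is after M4, i.e. k = 4.

4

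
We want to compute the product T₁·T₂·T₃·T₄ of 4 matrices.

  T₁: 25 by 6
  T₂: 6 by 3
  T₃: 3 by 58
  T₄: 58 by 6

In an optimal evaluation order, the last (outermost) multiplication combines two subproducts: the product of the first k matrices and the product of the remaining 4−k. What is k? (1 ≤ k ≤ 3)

2

Adjacent pairs: T₁T₂ = 25·6·3 = 450; T₂T₃ = 6·3·58 = 1044; T₃T₄ = 3·58·6 = 1044.
Length 3: T₁..T₃: k=1: 0+1044+25·6·58=9744; k=2: 450+0+25·3·58=4800 → min 4800 | T₂..T₄: k=2: 0+1044+6·3·6=1152; k=3: 1044+0+6·58·6=3132 → min 1152.
Top-level splits: k=1: (T₁..T₁)·(T₂..T₄) → 0+1152+25·6·6 = 2052; k=2: (T₁..T₂)·(T₃..T₄) → 450+1044+25·3·6 = 1944; k=3: (T₁..T₃)·(T₄..T₄) → 4800+0+25·58·6 = 13500.
Best split is after T₂, i.e. k = 2.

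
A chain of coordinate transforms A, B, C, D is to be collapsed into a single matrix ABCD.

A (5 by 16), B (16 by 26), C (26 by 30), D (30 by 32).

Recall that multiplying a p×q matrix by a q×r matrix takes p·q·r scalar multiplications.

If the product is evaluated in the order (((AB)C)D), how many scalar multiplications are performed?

10780

(AB): 5×16 by 16×26 → 5×26, cost 5·16·26 = 2080
((AB)C): 5×26 by 26×30 → 5×30, cost 5·26·30 = 3900; cumulative 5980
(((AB)C)D): 5×30 by 30×32 → 5×32, cost 5·30·32 = 4800; cumulative 10780
Total: 10780 scalar multiplications.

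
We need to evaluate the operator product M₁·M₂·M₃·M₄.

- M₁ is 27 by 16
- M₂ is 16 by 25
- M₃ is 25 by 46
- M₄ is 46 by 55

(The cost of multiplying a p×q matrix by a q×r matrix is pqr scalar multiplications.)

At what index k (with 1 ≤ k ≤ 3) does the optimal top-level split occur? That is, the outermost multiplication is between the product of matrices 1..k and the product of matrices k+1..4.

1

Adjacent pairs: M₁M₂ = 27·16·25 = 10800; M₂M₃ = 16·25·46 = 18400; M₃M₄ = 25·46·55 = 63250.
Length 3: M₁..M₃: k=1: 0+18400+27·16·46=38272; k=2: 10800+0+27·25·46=41850 → min 38272 | M₂..M₄: k=2: 0+63250+16·25·55=85250; k=3: 18400+0+16·46·55=58880 → min 58880.
Top-level splits: k=1: (M₁..M₁)·(M₂..M₄) → 0+58880+27·16·55 = 82640; k=2: (M₁..M₂)·(M₃..M₄) → 10800+63250+27·25·55 = 111175; k=3: (M₁..M₃)·(M₄..M₄) → 38272+0+27·46·55 = 106582.
Best split is after M₁, i.e. k = 1.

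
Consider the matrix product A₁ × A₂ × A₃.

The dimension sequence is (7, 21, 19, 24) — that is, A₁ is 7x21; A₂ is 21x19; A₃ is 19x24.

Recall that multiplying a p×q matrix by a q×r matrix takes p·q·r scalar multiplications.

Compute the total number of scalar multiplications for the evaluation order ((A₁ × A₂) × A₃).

(A₁ × A₂): 7×21 by 21×19 → 7×19, cost 7·21·19 = 2793
((A₁ × A₂) × A₃): 7×19 by 19×24 → 7×24, cost 7·19·24 = 3192; cumulative 5985
Total: 5985 scalar multiplications.

5985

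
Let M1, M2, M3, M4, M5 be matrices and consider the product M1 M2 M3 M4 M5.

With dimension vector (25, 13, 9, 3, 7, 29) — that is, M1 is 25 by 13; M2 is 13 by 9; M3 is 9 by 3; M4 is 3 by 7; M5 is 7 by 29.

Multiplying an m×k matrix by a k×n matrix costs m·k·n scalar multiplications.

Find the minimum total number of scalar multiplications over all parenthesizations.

Adjacent pairs: M1M2 = 25·13·9 = 2925; M2M3 = 13·9·3 = 351; M3M4 = 9·3·7 = 189; M4M5 = 3·7·29 = 609.
Length 3: M1..M3: k=1: 0+351+25·13·3=1326; k=2: 2925+0+25·9·3=3600 → min 1326 | M2..M4: k=2: 0+189+13·9·7=1008; k=3: 351+0+13·3·7=624 → min 624 | M3..M5: k=3: 0+609+9·3·29=1392; k=4: 189+0+9·7·29=2016 → min 1392.
Length 4: M1..M4: k=1: 0+624+25·13·7=2899; k=2: 2925+189+25·9·7=4689; k=3: 1326+0+25·3·7=1851 → min 1851 | M2..M5: k=2: 0+1392+13·9·29=4785; k=3: 351+609+13·3·29=2091; k=4: 624+0+13·7·29=3263 → min 2091.
Length 5: M1..M5: k=1: 0+2091+25·13·29=11516; k=2: 2925+1392+25·9·29=10842; k=3: 1326+609+25·3·29=4110; k=4: 1851+0+25·7·29=6926 → min 4110.
Optimal order: ((M1 (M2 M3)) (M4 M5)) with cost 4110.

4110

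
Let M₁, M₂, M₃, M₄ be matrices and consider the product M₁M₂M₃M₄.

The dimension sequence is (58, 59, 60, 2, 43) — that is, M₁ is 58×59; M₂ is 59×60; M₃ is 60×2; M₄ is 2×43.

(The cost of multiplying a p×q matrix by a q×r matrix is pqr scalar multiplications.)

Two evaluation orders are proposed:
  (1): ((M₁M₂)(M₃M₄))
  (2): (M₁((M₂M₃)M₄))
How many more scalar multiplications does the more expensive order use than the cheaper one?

200820

Order (1) = ((M₁M₂)(M₃M₄)): (M₁M₂): 58×59 by 59×60 → 58×60, cost 58·59·60 = 205320; (M₃M₄): 60×2 by 2×43 → 60×43, cost 60·2·43 = 5160; ((M₁M₂)(M₃M₄)): 58×60 by 60×43 → 58×43, cost 58·60·43 = 149640; cumulative 360120. Total 360120.
Order (2) = (M₁((M₂M₃)M₄)): (M₂M₃): 59×60 by 60×2 → 59×2, cost 59·60·2 = 7080; ((M₂M₃)M₄): 59×2 by 2×43 → 59×43, cost 59·2·43 = 5074; cumulative 12154; (M₁((M₂M₃)M₄)): 58×59 by 59×43 → 58×43, cost 58·59·43 = 147146; cumulative 159300. Total 159300.
Difference: |360120 − 159300| = 200820.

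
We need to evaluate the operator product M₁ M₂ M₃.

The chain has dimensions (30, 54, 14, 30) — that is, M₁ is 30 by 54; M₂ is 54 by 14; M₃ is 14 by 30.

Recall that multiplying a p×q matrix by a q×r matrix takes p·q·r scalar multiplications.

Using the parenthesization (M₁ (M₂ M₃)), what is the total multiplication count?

(M₂ M₃): 54×14 by 14×30 → 54×30, cost 54·14·30 = 22680
(M₁ (M₂ M₃)): 30×54 by 54×30 → 30×30, cost 30·54·30 = 48600; cumulative 71280
Total: 71280 scalar multiplications.

71280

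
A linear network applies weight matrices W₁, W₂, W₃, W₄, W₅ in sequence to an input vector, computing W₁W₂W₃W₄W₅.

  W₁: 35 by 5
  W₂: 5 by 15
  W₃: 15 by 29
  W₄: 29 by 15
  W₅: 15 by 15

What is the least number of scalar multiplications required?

8100

Adjacent pairs: W₁W₂ = 35·5·15 = 2625; W₂W₃ = 5·15·29 = 2175; W₃W₄ = 15·29·15 = 6525; W₄W₅ = 29·15·15 = 6525.
Length 3: W₁..W₃: k=1: 0+2175+35·5·29=7250; k=2: 2625+0+35·15·29=17850 → min 7250 | W₂..W₄: k=2: 0+6525+5·15·15=7650; k=3: 2175+0+5·29·15=4350 → min 4350 | W₃..W₅: k=3: 0+6525+15·29·15=13050; k=4: 6525+0+15·15·15=9900 → min 9900.
Length 4: W₁..W₄: k=1: 0+4350+35·5·15=6975; k=2: 2625+6525+35·15·15=17025; k=3: 7250+0+35·29·15=22475 → min 6975 | W₂..W₅: k=2: 0+9900+5·15·15=11025; k=3: 2175+6525+5·29·15=10875; k=4: 4350+0+5·15·15=5475 → min 5475.
Length 5: W₁..W₅: k=1: 0+5475+35·5·15=8100; k=2: 2625+9900+35·15·15=20400; k=3: 7250+6525+35·29·15=29000; k=4: 6975+0+35·15·15=14850 → min 8100.
Optimal order: (W₁(((W₂W₃)W₄)W₅)) with cost 8100.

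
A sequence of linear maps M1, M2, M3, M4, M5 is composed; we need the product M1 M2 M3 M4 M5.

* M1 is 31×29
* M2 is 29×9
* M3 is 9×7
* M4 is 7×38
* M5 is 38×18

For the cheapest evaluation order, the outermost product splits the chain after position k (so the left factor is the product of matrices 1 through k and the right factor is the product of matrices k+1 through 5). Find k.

Adjacent pairs: M1M2 = 31·29·9 = 8091; M2M3 = 29·9·7 = 1827; M3M4 = 9·7·38 = 2394; M4M5 = 7·38·18 = 4788.
Length 3: M1..M3: k=1: 0+1827+31·29·7=8120; k=2: 8091+0+31·9·7=10044 → min 8120 | M2..M4: k=2: 0+2394+29·9·38=12312; k=3: 1827+0+29·7·38=9541 → min 9541 | M3..M5: k=3: 0+4788+9·7·18=5922; k=4: 2394+0+9·38·18=8550 → min 5922.
Length 4: M1..M4: k=1: 0+9541+31·29·38=43703; k=2: 8091+2394+31·9·38=21087; k=3: 8120+0+31·7·38=16366 → min 16366 | M2..M5: k=2: 0+5922+29·9·18=10620; k=3: 1827+4788+29·7·18=10269; k=4: 9541+0+29·38·18=29377 → min 10269.
Top-level splits: k=1: (M1..M1)·(M2..M5) → 0+10269+31·29·18 = 26451; k=2: (M1..M2)·(M3..M5) → 8091+5922+31·9·18 = 19035; k=3: (M1..M3)·(M4..M5) → 8120+4788+31·7·18 = 16814; k=4: (M1..M4)·(M5..M5) → 16366+0+31·38·18 = 37570.
Best split is after M3, i.e. k = 3.

3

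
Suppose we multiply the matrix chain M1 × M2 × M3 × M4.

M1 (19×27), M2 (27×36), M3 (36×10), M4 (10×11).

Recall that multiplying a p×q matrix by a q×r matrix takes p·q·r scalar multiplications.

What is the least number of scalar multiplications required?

Adjacent pairs: M1M2 = 19·27·36 = 18468; M2M3 = 27·36·10 = 9720; M3M4 = 36·10·11 = 3960.
Length 3: M1..M3: k=1: 0+9720+19·27·10=14850; k=2: 18468+0+19·36·10=25308 → min 14850 | M2..M4: k=2: 0+3960+27·36·11=14652; k=3: 9720+0+27·10·11=12690 → min 12690.
Length 4: M1..M4: k=1: 0+12690+19·27·11=18333; k=2: 18468+3960+19·36·11=29952; k=3: 14850+0+19·10·11=16940 → min 16940.
Optimal order: ((M1 × (M2 × M3)) × M4) with cost 16940.

16940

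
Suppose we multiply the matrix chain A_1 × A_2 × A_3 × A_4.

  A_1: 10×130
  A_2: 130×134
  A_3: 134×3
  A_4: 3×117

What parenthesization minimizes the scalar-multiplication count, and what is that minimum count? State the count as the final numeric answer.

59670

Adjacent pairs: A_1A_2 = 10·130·134 = 174200; A_2A_3 = 130·134·3 = 52260; A_3A_4 = 134·3·117 = 47034.
Length 3: A_1..A_3: k=1: 0+52260+10·130·3=56160; k=2: 174200+0+10·134·3=178220 → min 56160 | A_2..A_4: k=2: 0+47034+130·134·117=2085174; k=3: 52260+0+130·3·117=97890 → min 97890.
Length 4: A_1..A_4: k=1: 0+97890+10·130·117=249990; k=2: 174200+47034+10·134·117=378014; k=3: 56160+0+10·3·117=59670 → min 59670.
Optimal parenthesization: ((A_1 × (A_2 × A_3)) × A_4) with cost 59670.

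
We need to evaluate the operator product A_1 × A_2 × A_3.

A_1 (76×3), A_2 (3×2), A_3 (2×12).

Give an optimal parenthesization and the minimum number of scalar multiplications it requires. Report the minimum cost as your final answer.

2280

(A_1 × (A_2 × A_3)): cost 2808.
((A_1 × A_2) × A_3): cost 2280.
Optimal: ((A_1 × A_2) × A_3) with cost 2280.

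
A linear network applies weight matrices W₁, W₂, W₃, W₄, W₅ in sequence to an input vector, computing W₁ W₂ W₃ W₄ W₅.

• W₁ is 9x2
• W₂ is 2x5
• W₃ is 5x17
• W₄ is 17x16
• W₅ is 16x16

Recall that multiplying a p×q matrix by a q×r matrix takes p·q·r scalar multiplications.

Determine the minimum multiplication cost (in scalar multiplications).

1514

Adjacent pairs: W₁W₂ = 9·2·5 = 90; W₂W₃ = 2·5·17 = 170; W₃W₄ = 5·17·16 = 1360; W₄W₅ = 17·16·16 = 4352.
Length 3: W₁..W₃: k=1: 0+170+9·2·17=476; k=2: 90+0+9·5·17=855 → min 476 | W₂..W₄: k=2: 0+1360+2·5·16=1520; k=3: 170+0+2·17·16=714 → min 714 | W₃..W₅: k=3: 0+4352+5·17·16=5712; k=4: 1360+0+5·16·16=2640 → min 2640.
Length 4: W₁..W₄: k=1: 0+714+9·2·16=1002; k=2: 90+1360+9·5·16=2170; k=3: 476+0+9·17·16=2924 → min 1002 | W₂..W₅: k=2: 0+2640+2·5·16=2800; k=3: 170+4352+2·17·16=5066; k=4: 714+0+2·16·16=1226 → min 1226.
Length 5: W₁..W₅: k=1: 0+1226+9·2·16=1514; k=2: 90+2640+9·5·16=3450; k=3: 476+4352+9·17·16=7276; k=4: 1002+0+9·16·16=3306 → min 1514.
Optimal order: (W₁ (((W₂ W₃) W₄) W₅)) with cost 1514.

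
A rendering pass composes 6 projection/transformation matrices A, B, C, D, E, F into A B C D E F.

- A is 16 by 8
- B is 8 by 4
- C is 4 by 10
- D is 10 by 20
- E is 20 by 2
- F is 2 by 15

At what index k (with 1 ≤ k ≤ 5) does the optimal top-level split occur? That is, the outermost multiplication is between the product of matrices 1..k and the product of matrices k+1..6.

5

Adjacent pairs: AB = 16·8·4 = 512; BC = 8·4·10 = 320; CD = 4·10·20 = 800; DE = 10·20·2 = 400; EF = 20·2·15 = 600.
Length 3: A..C: k=1: 0+320+16·8·10=1600; k=2: 512+0+16·4·10=1152 → min 1152 | B..D: k=2: 0+800+8·4·20=1440; k=3: 320+0+8·10·20=1920 → min 1440 | C..E: k=3: 0+400+4·10·2=480; k=4: 800+0+4·20·2=960 → min 480 | D..F: k=4: 0+600+10·20·15=3600; k=5: 400+0+10·2·15=700 → min 700.
Length 4: A..D: k=1: 0+1440+16·8·20=4000; k=2: 512+800+16·4·20=2592; k=3: 1152+0+16·10·20=4352 → min 2592 | B..E: k=2: 0+480+8·4·2=544; k=3: 320+400+8·10·2=880; k=4: 1440+0+8·20·2=1760 → min 544 | C..F: k=3: 0+700+4·10·15=1300; k=4: 800+600+4·20·15=2600; k=5: 480+0+4·2·15=600 → min 600.
Length 5: A..E: k=1: 0+544+16·8·2=800; k=2: 512+480+16·4·2=1120; k=3: 1152+400+16·10·2=1872; k=4: 2592+0+16·20·2=3232 → min 800 | B..F: k=2: 0+600+8·4·15=1080; k=3: 320+700+8·10·15=2220; k=4: 1440+600+8·20·15=4440; k=5: 544+0+8·2·15=784 → min 784.
Top-level splits: k=1: (A..A)·(B..F) → 0+784+16·8·15 = 2704; k=2: (A..B)·(C..F) → 512+600+16·4·15 = 2072; k=3: (A..C)·(D..F) → 1152+700+16·10·15 = 4252; k=4: (A..D)·(E..F) → 2592+600+16·20·15 = 7992; k=5: (A..E)·(F..F) → 800+0+16·2·15 = 1280.
Best split is after E, i.e. k = 5.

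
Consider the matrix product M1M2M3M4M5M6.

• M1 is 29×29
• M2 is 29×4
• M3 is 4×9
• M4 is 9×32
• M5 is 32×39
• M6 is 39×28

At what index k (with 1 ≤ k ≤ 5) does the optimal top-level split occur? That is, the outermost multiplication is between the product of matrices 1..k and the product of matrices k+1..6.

Adjacent pairs: M1M2 = 29·29·4 = 3364; M2M3 = 29·4·9 = 1044; M3M4 = 4·9·32 = 1152; M4M5 = 9·32·39 = 11232; M5M6 = 32·39·28 = 34944.
Length 3: M1..M3: k=1: 0+1044+29·29·9=8613; k=2: 3364+0+29·4·9=4408 → min 4408 | M2..M4: k=2: 0+1152+29·4·32=4864; k=3: 1044+0+29·9·32=9396 → min 4864 | M3..M5: k=3: 0+11232+4·9·39=12636; k=4: 1152+0+4·32·39=6144 → min 6144 | M4..M6: k=4: 0+34944+9·32·28=43008; k=5: 11232+0+9·39·28=21060 → min 21060.
Length 4: M1..M4: k=1: 0+4864+29·29·32=31776; k=2: 3364+1152+29·4·32=8228; k=3: 4408+0+29·9·32=12760 → min 8228 | M2..M5: k=2: 0+6144+29·4·39=10668; k=3: 1044+11232+29·9·39=22455; k=4: 4864+0+29·32·39=41056 → min 10668 | M3..M6: k=3: 0+21060+4·9·28=22068; k=4: 1152+34944+4·32·28=39680; k=5: 6144+0+4·39·28=10512 → min 10512.
Length 5: M1..M5: k=1: 0+10668+29·29·39=43467; k=2: 3364+6144+29·4·39=14032; k=3: 4408+11232+29·9·39=25819; k=4: 8228+0+29·32·39=44420 → min 14032 | M2..M6: k=2: 0+10512+29·4·28=13760; k=3: 1044+21060+29·9·28=29412; k=4: 4864+34944+29·32·28=65792; k=5: 10668+0+29·39·28=42336 → min 13760.
Top-level splits: k=1: (M1..M1)·(M2..M6) → 0+13760+29·29·28 = 37308; k=2: (M1..M2)·(M3..M6) → 3364+10512+29·4·28 = 17124; k=3: (M1..M3)·(M4..M6) → 4408+21060+29·9·28 = 32776; k=4: (M1..M4)·(M5..M6) → 8228+34944+29·32·28 = 69156; k=5: (M1..M5)·(M6..M6) → 14032+0+29·39·28 = 45700.
Best split is after M2, i.e. k = 2.

2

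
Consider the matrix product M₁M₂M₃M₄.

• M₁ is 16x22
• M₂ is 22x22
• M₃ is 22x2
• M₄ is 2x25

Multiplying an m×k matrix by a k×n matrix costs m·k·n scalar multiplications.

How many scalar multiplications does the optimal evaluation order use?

Adjacent pairs: M₁M₂ = 16·22·22 = 7744; M₂M₃ = 22·22·2 = 968; M₃M₄ = 22·2·25 = 1100.
Length 3: M₁..M₃: k=1: 0+968+16·22·2=1672; k=2: 7744+0+16·22·2=8448 → min 1672 | M₂..M₄: k=2: 0+1100+22·22·25=13200; k=3: 968+0+22·2·25=2068 → min 2068.
Length 4: M₁..M₄: k=1: 0+2068+16·22·25=10868; k=2: 7744+1100+16·22·25=17644; k=3: 1672+0+16·2·25=2472 → min 2472.
Optimal order: ((M₁(M₂M₃))M₄) with cost 2472.

2472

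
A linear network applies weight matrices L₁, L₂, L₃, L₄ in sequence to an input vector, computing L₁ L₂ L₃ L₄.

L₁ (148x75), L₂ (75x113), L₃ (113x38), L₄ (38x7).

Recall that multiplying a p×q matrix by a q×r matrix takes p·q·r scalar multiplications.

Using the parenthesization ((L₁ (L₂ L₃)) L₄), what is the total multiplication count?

783218

(L₂ L₃): 75×113 by 113×38 → 75×38, cost 75·113·38 = 322050
(L₁ (L₂ L₃)): 148×75 by 75×38 → 148×38, cost 148·75·38 = 421800; cumulative 743850
((L₁ (L₂ L₃)) L₄): 148×38 by 38×7 → 148×7, cost 148·38·7 = 39368; cumulative 783218
Total: 783218 scalar multiplications.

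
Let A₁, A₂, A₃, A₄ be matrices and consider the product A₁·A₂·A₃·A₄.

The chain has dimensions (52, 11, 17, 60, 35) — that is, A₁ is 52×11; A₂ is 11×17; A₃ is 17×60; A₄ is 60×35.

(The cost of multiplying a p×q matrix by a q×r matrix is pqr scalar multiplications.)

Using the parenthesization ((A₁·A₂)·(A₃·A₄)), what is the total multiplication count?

76364

(A₁·A₂): 52×11 by 11×17 → 52×17, cost 52·11·17 = 9724
(A₃·A₄): 17×60 by 60×35 → 17×35, cost 17·60·35 = 35700
((A₁·A₂)·(A₃·A₄)): 52×17 by 17×35 → 52×35, cost 52·17·35 = 30940; cumulative 76364
Total: 76364 scalar multiplications.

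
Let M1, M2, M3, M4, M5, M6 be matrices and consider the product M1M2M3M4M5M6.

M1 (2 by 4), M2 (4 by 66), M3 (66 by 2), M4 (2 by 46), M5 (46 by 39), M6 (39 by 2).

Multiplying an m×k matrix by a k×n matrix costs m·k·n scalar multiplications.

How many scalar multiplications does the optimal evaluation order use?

4296

Adjacent pairs: M1M2 = 2·4·66 = 528; M2M3 = 4·66·2 = 528; M3M4 = 66·2·46 = 6072; M4M5 = 2·46·39 = 3588; M5M6 = 46·39·2 = 3588.
Length 3: M1..M3: k=1: 0+528+2·4·2=544; k=2: 528+0+2·66·2=792 → min 544 | M2..M4: k=2: 0+6072+4·66·46=18216; k=3: 528+0+4·2·46=896 → min 896 | M3..M5: k=3: 0+3588+66·2·39=8736; k=4: 6072+0+66·46·39=124476 → min 8736 | M4..M6: k=4: 0+3588+2·46·2=3772; k=5: 3588+0+2·39·2=3744 → min 3744.
Length 4: M1..M4: k=1: 0+896+2·4·46=1264; k=2: 528+6072+2·66·46=12672; k=3: 544+0+2·2·46=728 → min 728 | M2..M5: k=2: 0+8736+4·66·39=19032; k=3: 528+3588+4·2·39=4428; k=4: 896+0+4·46·39=8072 → min 4428 | M3..M6: k=3: 0+3744+66·2·2=4008; k=4: 6072+3588+66·46·2=15732; k=5: 8736+0+66·39·2=13884 → min 4008.
Length 5: M1..M5: k=1: 0+4428+2·4·39=4740; k=2: 528+8736+2·66·39=14412; k=3: 544+3588+2·2·39=4288; k=4: 728+0+2·46·39=4316 → min 4288 | M2..M6: k=2: 0+4008+4·66·2=4536; k=3: 528+3744+4·2·2=4288; k=4: 896+3588+4·46·2=4852; k=5: 4428+0+4·39·2=4740 → min 4288.
Length 6: M1..M6: k=1: 0+4288+2·4·2=4304; k=2: 528+4008+2·66·2=4800; k=3: 544+3744+2·2·2=4296; k=4: 728+3588+2·46·2=4500; k=5: 4288+0+2·39·2=4444 → min 4296.
Optimal order: ((M1(M2M3))((M4M5)M6)) with cost 4296.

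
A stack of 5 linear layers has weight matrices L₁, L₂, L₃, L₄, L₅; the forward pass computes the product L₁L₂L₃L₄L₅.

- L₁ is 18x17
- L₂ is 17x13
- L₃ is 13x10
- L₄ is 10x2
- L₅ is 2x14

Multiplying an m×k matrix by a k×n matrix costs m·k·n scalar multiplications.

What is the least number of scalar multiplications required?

Adjacent pairs: L₁L₂ = 18·17·13 = 3978; L₂L₃ = 17·13·10 = 2210; L₃L₄ = 13·10·2 = 260; L₄L₅ = 10·2·14 = 280.
Length 3: L₁..L₃: k=1: 0+2210+18·17·10=5270; k=2: 3978+0+18·13·10=6318 → min 5270 | L₂..L₄: k=2: 0+260+17·13·2=702; k=3: 2210+0+17·10·2=2550 → min 702 | L₃..L₅: k=3: 0+280+13·10·14=2100; k=4: 260+0+13·2·14=624 → min 624.
Length 4: L₁..L₄: k=1: 0+702+18·17·2=1314; k=2: 3978+260+18·13·2=4706; k=3: 5270+0+18·10·2=5630 → min 1314 | L₂..L₅: k=2: 0+624+17·13·14=3718; k=3: 2210+280+17·10·14=4870; k=4: 702+0+17·2·14=1178 → min 1178.
Length 5: L₁..L₅: k=1: 0+1178+18·17·14=5462; k=2: 3978+624+18·13·14=7878; k=3: 5270+280+18·10·14=8070; k=4: 1314+0+18·2·14=1818 → min 1818.
Optimal order: ((L₁(L₂(L₃L₄)))L₅) with cost 1818.

1818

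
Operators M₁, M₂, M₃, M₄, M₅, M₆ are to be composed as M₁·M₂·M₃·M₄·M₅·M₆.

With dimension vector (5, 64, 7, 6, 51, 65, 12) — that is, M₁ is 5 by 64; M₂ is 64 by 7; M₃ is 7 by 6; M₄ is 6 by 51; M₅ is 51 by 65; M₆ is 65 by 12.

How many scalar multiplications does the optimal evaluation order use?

24455

Adjacent pairs: M₁M₂ = 5·64·7 = 2240; M₂M₃ = 64·7·6 = 2688; M₃M₄ = 7·6·51 = 2142; M₄M₅ = 6·51·65 = 19890; M₅M₆ = 51·65·12 = 39780.
Length 3: M₁..M₃: k=1: 0+2688+5·64·6=4608; k=2: 2240+0+5·7·6=2450 → min 2450 | M₂..M₄: k=2: 0+2142+64·7·51=24990; k=3: 2688+0+64·6·51=22272 → min 22272 | M₃..M₅: k=3: 0+19890+7·6·65=22620; k=4: 2142+0+7·51·65=25347 → min 22620 | M₄..M₆: k=4: 0+39780+6·51·12=43452; k=5: 19890+0+6·65·12=24570 → min 24570.
Length 4: M₁..M₄: k=1: 0+22272+5·64·51=38592; k=2: 2240+2142+5·7·51=6167; k=3: 2450+0+5·6·51=3980 → min 3980 | M₂..M₅: k=2: 0+22620+64·7·65=51740; k=3: 2688+19890+64·6·65=47538; k=4: 22272+0+64·51·65=234432 → min 47538 | M₃..M₆: k=3: 0+24570+7·6·12=25074; k=4: 2142+39780+7·51·12=46206; k=5: 22620+0+7·65·12=28080 → min 25074.
Length 5: M₁..M₅: k=1: 0+47538+5·64·65=68338; k=2: 2240+22620+5·7·65=27135; k=3: 2450+19890+5·6·65=24290; k=4: 3980+0+5·51·65=20555 → min 20555 | M₂..M₆: k=2: 0+25074+64·7·12=30450; k=3: 2688+24570+64·6·12=31866; k=4: 22272+39780+64·51·12=101220; k=5: 47538+0+64·65·12=97458 → min 30450.
Length 6: M₁..M₆: k=1: 0+30450+5·64·12=34290; k=2: 2240+25074+5·7·12=27734; k=3: 2450+24570+5·6·12=27380; k=4: 3980+39780+5·51·12=46820; k=5: 20555+0+5·65·12=24455 → min 24455.
Optimal order: (((((M₁·M₂)·M₃)·M₄)·M₅)·M₆) with cost 24455.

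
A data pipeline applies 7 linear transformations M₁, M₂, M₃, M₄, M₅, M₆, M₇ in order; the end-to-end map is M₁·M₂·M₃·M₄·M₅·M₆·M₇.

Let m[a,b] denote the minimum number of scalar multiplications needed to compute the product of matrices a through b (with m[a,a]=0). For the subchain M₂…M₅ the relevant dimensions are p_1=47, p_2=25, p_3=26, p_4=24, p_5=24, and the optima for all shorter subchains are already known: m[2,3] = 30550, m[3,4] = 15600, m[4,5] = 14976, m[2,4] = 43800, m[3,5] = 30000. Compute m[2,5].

m[2,5] = min over k∈[2,4] of m[2,k]+m[k+1,5]+p_{1}·p_k·p_{5}.
k=2: 0 + 30000 + 47·25·24 = 58200; k=3: 30550 + 14976 + 47·26·24 = 74854; k=4: 43800 + 0 + 47·24·24 = 70872.
Minimum: 58200 at k=2.

58200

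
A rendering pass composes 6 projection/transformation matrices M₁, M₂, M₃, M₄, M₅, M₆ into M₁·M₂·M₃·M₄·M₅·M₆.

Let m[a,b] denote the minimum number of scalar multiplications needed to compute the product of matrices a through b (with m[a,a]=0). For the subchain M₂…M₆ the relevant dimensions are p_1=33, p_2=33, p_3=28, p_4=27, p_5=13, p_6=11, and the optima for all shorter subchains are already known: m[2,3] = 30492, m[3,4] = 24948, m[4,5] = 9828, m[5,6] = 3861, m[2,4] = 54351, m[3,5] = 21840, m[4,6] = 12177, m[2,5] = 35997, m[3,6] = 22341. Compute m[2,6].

m[2,6] = min over k∈[2,5] of m[2,k]+m[k+1,6]+p_{1}·p_k·p_{6}.
k=2: 0 + 22341 + 33·33·11 = 34320; k=3: 30492 + 12177 + 33·28·11 = 52833; k=4: 54351 + 3861 + 33·27·11 = 68013; k=5: 35997 + 0 + 33·13·11 = 40716.
Minimum: 34320 at k=2.

34320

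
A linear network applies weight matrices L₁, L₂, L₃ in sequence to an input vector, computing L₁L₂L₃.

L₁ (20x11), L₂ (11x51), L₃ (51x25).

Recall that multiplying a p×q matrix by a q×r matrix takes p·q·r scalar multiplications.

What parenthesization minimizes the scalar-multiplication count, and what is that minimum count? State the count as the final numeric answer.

19525

(L₁(L₂L₃)): cost 19525.
((L₁L₂)L₃): cost 36720.
Optimal: (L₁(L₂L₃)) with cost 19525.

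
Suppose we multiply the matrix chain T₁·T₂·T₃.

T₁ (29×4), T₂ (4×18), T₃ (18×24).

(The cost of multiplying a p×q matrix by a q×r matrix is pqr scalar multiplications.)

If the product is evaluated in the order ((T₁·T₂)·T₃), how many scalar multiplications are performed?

(T₁·T₂): 29×4 by 4×18 → 29×18, cost 29·4·18 = 2088
((T₁·T₂)·T₃): 29×18 by 18×24 → 29×24, cost 29·18·24 = 12528; cumulative 14616
Total: 14616 scalar multiplications.

14616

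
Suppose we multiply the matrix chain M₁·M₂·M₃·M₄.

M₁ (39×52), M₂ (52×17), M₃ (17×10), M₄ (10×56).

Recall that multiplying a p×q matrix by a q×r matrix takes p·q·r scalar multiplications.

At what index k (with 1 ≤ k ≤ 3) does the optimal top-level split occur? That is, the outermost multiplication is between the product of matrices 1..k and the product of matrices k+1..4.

Adjacent pairs: M₁M₂ = 39·52·17 = 34476; M₂M₃ = 52·17·10 = 8840; M₃M₄ = 17·10·56 = 9520.
Length 3: M₁..M₃: k=1: 0+8840+39·52·10=29120; k=2: 34476+0+39·17·10=41106 → min 29120 | M₂..M₄: k=2: 0+9520+52·17·56=59024; k=3: 8840+0+52·10·56=37960 → min 37960.
Top-level splits: k=1: (M₁..M₁)·(M₂..M₄) → 0+37960+39·52·56 = 151528; k=2: (M₁..M₂)·(M₃..M₄) → 34476+9520+39·17·56 = 81124; k=3: (M₁..M₃)·(M₄..M₄) → 29120+0+39·10·56 = 50960.
Best split is after M₃, i.e. k = 3.

3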